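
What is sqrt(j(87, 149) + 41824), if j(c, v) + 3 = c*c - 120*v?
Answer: sqrt(31510) ≈ 177.51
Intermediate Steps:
j(c, v) = -3 + c**2 - 120*v (j(c, v) = -3 + (c*c - 120*v) = -3 + (c**2 - 120*v) = -3 + c**2 - 120*v)
sqrt(j(87, 149) + 41824) = sqrt((-3 + 87**2 - 120*149) + 41824) = sqrt((-3 + 7569 - 17880) + 41824) = sqrt(-10314 + 41824) = sqrt(31510)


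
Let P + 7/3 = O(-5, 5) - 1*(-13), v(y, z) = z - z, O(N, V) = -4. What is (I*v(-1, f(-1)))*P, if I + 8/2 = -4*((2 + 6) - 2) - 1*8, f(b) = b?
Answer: 0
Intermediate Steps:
v(y, z) = 0
P = 20/3 (P = -7/3 + (-4 - 1*(-13)) = -7/3 + (-4 + 13) = -7/3 + 9 = 20/3 ≈ 6.6667)
I = -36 (I = -4 + (-4*((2 + 6) - 2) - 1*8) = -4 + (-4*(8 - 2) - 8) = -4 + (-4*6 - 8) = -4 + (-24 - 8) = -4 - 32 = -36)
(I*v(-1, f(-1)))*P = -36*0*(20/3) = 0*(20/3) = 0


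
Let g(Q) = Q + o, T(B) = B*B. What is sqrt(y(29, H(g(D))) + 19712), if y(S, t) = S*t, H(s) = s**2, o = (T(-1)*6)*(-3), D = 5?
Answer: sqrt(24613) ≈ 156.89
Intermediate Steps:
T(B) = B**2
o = -18 (o = ((-1)**2*6)*(-3) = (1*6)*(-3) = 6*(-3) = -18)
g(Q) = -18 + Q (g(Q) = Q - 18 = -18 + Q)
sqrt(y(29, H(g(D))) + 19712) = sqrt(29*(-18 + 5)**2 + 19712) = sqrt(29*(-13)**2 + 19712) = sqrt(29*169 + 19712) = sqrt(4901 + 19712) = sqrt(24613)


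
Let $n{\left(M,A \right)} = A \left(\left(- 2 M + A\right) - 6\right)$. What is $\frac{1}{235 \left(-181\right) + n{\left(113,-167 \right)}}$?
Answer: $\frac{1}{24098} \approx 4.1497 \cdot 10^{-5}$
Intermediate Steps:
$n{\left(M,A \right)} = A \left(-6 + A - 2 M\right)$ ($n{\left(M,A \right)} = A \left(\left(A - 2 M\right) - 6\right) = A \left(-6 + A - 2 M\right)$)
$\frac{1}{235 \left(-181\right) + n{\left(113,-167 \right)}} = \frac{1}{235 \left(-181\right) - 167 \left(-6 - 167 - 226\right)} = \frac{1}{-42535 - 167 \left(-6 - 167 - 226\right)} = \frac{1}{-42535 - -66633} = \frac{1}{-42535 + 66633} = \frac{1}{24098}$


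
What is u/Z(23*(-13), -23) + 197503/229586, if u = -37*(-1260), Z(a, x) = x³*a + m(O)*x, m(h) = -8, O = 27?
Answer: 4529455411/5187954842 ≈ 0.87307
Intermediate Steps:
Z(a, x) = -8*x + a*x³ (Z(a, x) = x³*a - 8*x = a*x³ - 8*x = -8*x + a*x³)
u = 46620
u/Z(23*(-13), -23) + 197503/229586 = 46620/((-23*(-8 + (23*(-13))*(-23)²))) + 197503/229586 = 46620/((-23*(-8 - 299*529))) + 197503*(1/229586) = 46620/((-23*(-8 - 158171))) + 197503/229586 = 46620/((-23*(-158179))) + 197503/229586 = 46620/3638117 + 197503/229586 = 46620*(1/3638117) + 197503/229586 = 6660/519731 + 197503/229586 = 4529455411/5187954842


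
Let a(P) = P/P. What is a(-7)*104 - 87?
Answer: 17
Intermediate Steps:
a(P) = 1
a(-7)*104 - 87 = 1*104 - 87 = 104 - 87 = 17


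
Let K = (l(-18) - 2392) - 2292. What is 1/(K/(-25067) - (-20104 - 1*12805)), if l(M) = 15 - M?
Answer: 25067/824934554 ≈ 3.0387e-5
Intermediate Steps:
K = -4651 (K = ((15 - 1*(-18)) - 2392) - 2292 = ((15 + 18) - 2392) - 2292 = (33 - 2392) - 2292 = -2359 - 2292 = -4651)
1/(K/(-25067) - (-20104 - 1*12805)) = 1/(-4651/(-25067) - (-20104 - 1*12805)) = 1/(-4651*(-1/25067) - (-20104 - 12805)) = 1/(4651/25067 - 1*(-32909)) = 1/(4651/25067 + 32909) = 1/(824934554/25067) = 25067/824934554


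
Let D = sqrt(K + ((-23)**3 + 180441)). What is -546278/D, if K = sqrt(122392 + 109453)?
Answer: -546278/sqrt(168274 + sqrt(231845)) ≈ -1329.8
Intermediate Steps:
K = sqrt(231845) ≈ 481.50
D = sqrt(168274 + sqrt(231845)) (D = sqrt(sqrt(231845) + ((-23)**3 + 180441)) = sqrt(sqrt(231845) + (-12167 + 180441)) = sqrt(sqrt(231845) + 168274) = sqrt(168274 + sqrt(231845)) ≈ 410.80)
-546278/D = -546278/sqrt(168274 + sqrt(231845))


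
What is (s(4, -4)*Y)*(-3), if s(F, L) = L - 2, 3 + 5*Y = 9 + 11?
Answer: 306/5 ≈ 61.200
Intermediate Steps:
Y = 17/5 (Y = -⅗ + (9 + 11)/5 = -⅗ + (⅕)*20 = -⅗ + 4 = 17/5 ≈ 3.4000)
s(F, L) = -2 + L
(s(4, -4)*Y)*(-3) = ((-2 - 4)*(17/5))*(-3) = -6*17/5*(-3) = -102/5*(-3) = 306/5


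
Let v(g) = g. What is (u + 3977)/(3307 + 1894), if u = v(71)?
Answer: 4048/5201 ≈ 0.77831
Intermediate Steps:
u = 71
(u + 3977)/(3307 + 1894) = (71 + 3977)/(3307 + 1894) = 4048/5201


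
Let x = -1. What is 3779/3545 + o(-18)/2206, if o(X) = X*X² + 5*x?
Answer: -12355691/7820270 ≈ -1.5800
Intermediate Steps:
o(X) = -5 + X³ (o(X) = X*X² + 5*(-1) = X³ - 5 = -5 + X³)
3779/3545 + o(-18)/2206 = 3779/3545 + (-5 + (-18)³)/2206 = 3779*(1/3545) + (-5 - 5832)*(1/2206) = 3779/3545 - 5837*1/2206 = 3779/3545 - 5837/2206 = -12355691/7820270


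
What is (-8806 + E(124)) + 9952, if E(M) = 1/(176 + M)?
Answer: 343801/300 ≈ 1146.0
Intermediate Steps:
(-8806 + E(124)) + 9952 = (-8806 + 1/(176 + 124)) + 9952 = (-8806 + 1/300) + 9952 = -2641799/300 + 9952 = 343801/300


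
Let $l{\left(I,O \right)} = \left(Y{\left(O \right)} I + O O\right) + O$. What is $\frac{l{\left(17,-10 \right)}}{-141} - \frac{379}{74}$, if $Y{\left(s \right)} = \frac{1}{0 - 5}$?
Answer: $- \frac{299237}{52170} \approx -5.7358$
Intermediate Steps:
$Y{\left(s \right)} = - \frac{1}{5}$ ($Y{\left(s \right)} = \frac{1}{-5} = - \frac{1}{5}$)
$l{\left(I,O \right)} = O + O^{2} - \frac{I}{5}$ ($l{\left(I,O \right)} = \left(- \frac{I}{5} + O O\right) + O = \left(- \frac{I}{5} + O^{2}\right) + O = \left(O^{2} - \frac{I}{5}\right) + O = O + O^{2} - \frac{I}{5}$)
$\frac{l{\left(17,-10 \right)}}{-141} - \frac{379}{74} = \frac{-10 + \left(-10\right)^{2} - \frac{17}{5}}{-141} - \frac{379}{74} = \left(-10 + 100 - \frac{17}{5}\right) \left(- \frac{1}{141}\right) - \frac{379}{74} = \frac{433}{5} \left(- \frac{1}{141}\right) - \frac{379}{74} = - \frac{433}{705} - \frac{379}{74} = - \frac{299237}{52170}$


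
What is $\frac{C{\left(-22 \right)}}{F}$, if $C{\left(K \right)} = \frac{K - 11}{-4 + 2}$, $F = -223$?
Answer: $- \frac{33}{446} \approx -0.073991$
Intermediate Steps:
$C{\left(K \right)} = \frac{11}{2} - \frac{K}{2}$ ($C{\left(K \right)} = \frac{-11 + K}{-2} = \left(-11 + K\right) \left(- \frac{1}{2}\right) = \frac{11}{2} - \frac{K}{2}$)
$\frac{C{\left(-22 \right)}}{F} = \frac{\frac{11}{2} - -11}{-223} = \left(\frac{11}{2} + 11\right) \left(- \frac{1}{223}\right) = \frac{33}{2} \left(- \frac{1}{223}\right) = - \frac{33}{446}$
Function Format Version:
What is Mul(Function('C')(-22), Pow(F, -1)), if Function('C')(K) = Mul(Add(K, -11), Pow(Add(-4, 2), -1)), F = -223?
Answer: Rational(-33, 446) ≈ -0.073991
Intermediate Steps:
Function('C')(K) = Add(Rational(11, 2), Mul(Rational(-1, 2), K)) (Function('C')(K) = Mul(Add(-11, K), Pow(-2, -1)) = Mul(Add(-11, K), Rational(-1, 2)) = Add(Rational(11, 2), Mul(Rational(-1, 2), K)))
Mul(Function('C')(-22), Pow(F, -1)) = Mul(Add(Rational(11, 2), Mul(Rational(-1, 2), -22)), Pow(-223, -1)) = Mul(Add(Rational(11, 2), 11), Rational(-1, 223)) = Mul(Rational(33, 2), Rational(-1, 223)) = Rational(-33, 446)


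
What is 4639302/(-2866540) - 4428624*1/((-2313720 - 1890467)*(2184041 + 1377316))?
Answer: -11577075090499048543/7153264627945707310 ≈ -1.6184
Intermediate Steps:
4639302/(-2866540) - 4428624*1/((-2313720 - 1890467)*(2184041 + 1377316)) = 4639302*(-1/2866540) - 4428624/((-4204187*3561357)) = -2319651/1433270 - 4428624/(-14972610801759) = -2319651/1433270 - 4428624*(-1/14972610801759) = -2319651/1433270 + 1476208/4990870267253 = -11577075090499048543/7153264627945707310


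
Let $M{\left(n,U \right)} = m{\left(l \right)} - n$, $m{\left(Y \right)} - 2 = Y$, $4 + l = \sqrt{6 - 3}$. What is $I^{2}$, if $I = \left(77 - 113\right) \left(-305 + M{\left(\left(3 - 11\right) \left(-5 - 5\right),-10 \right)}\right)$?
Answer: $194104512 - 1003104 \sqrt{3} \approx 1.9237 \cdot 10^{8}$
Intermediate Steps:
$l = -4 + \sqrt{3}$ ($l = -4 + \sqrt{6 - 3} = -4 + \sqrt{3} \approx -2.2679$)
$m{\left(Y \right)} = 2 + Y$
$M{\left(n,U \right)} = -2 + \sqrt{3} - n$ ($M{\left(n,U \right)} = \left(2 - \left(4 - \sqrt{3}\right)\right) - n = \left(-2 + \sqrt{3}\right) - n = -2 + \sqrt{3} - n$)
$I = 13932 - 36 \sqrt{3}$ ($I = \left(77 - 113\right) \left(-305 - \left(2 - \sqrt{3} + \left(3 - 11\right) \left(-5 - 5\right)\right)\right) = - 36 \left(-305 - \left(2 + 80 - \sqrt{3}\right)\right) = - 36 \left(-305 - \left(82 - \sqrt{3}\right)\right) = - 36 \left(-387 + \sqrt{3}\right) = 13932 - 36 \sqrt{3} \approx 13870.0$)
$I^{2} = \left(13932 - 36 \sqrt{3}\right)^{2}$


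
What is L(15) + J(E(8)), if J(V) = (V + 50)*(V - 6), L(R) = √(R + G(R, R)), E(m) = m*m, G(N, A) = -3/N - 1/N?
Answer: 6612 + √3315/15 ≈ 6615.8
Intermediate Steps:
G(N, A) = -4/N
E(m) = m²
L(R) = √(R - 4/R)
J(V) = (-6 + V)*(50 + V) (J(V) = (50 + V)*(-6 + V) = (-6 + V)*(50 + V))
L(15) + J(E(8)) = √(15 - 4/15) + (-300 + (8²)² + 44*8²) = √(15 - 4*1/15) + (-300 + 64² + 44*64) = √(15 - 4/15) + (-300 + 4096 + 2816) = √(221/15) + 6612 = √3315/15 + 6612 = 6612 + √3315/15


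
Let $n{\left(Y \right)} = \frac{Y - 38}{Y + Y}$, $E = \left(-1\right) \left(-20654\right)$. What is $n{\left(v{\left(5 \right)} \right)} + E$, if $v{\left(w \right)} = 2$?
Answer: $20645$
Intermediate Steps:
$E = 20654$
$n{\left(Y \right)} = \frac{-38 + Y}{2 Y}$
$n{\left(v{\left(5 \right)} \right)} + E = \frac{-38 + 2}{2 \cdot 2} + 20654 = \frac{1}{2} \cdot \frac{1}{2} \left(-36\right) + 20654 = -9 + 20654 = 20645$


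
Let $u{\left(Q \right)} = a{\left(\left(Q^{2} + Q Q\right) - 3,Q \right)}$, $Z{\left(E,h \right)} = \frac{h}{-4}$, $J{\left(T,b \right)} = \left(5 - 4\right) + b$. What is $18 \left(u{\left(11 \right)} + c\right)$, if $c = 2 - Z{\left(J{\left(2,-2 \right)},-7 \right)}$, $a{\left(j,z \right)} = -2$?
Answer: $- \frac{63}{2} \approx -31.5$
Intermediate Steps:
$J{\left(T,b \right)} = 1 + b$
$Z{\left(E,h \right)} = - \frac{h}{4}$ ($Z{\left(E,h \right)} = h \left(- \frac{1}{4}\right) = - \frac{h}{4}$)
$u{\left(Q \right)} = -2$
$c = \frac{1}{4}$ ($c = 2 - \left(- \frac{1}{4}\right) \left(-7\right) = 2 - \frac{7}{4} = \frac{1}{4} \approx 0.25$)
$18 \left(u{\left(11 \right)} + c\right) = 18 \left(-2 + \frac{1}{4}\right) = 18 \left(- \frac{7}{4}\right) = - \frac{63}{2}$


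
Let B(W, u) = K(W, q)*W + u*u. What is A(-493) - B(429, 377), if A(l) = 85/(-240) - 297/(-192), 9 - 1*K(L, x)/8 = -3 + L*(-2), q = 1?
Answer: -600569819/192 ≈ -3.1280e+6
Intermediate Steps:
K(L, x) = 96 + 16*L (K(L, x) = 72 - 8*(-3 + L*(-2)) = 72 - 8*(-3 - 2*L) = 72 + (24 + 16*L) = 96 + 16*L)
A(l) = 229/192 (A(l) = 85*(-1/240) - 297*(-1/192) = -17/48 + 99/64 = 229/192)
B(W, u) = u² + W*(96 + 16*W) (B(W, u) = (96 + 16*W)*W + u*u = W*(96 + 16*W) + u² = u² + W*(96 + 16*W))
A(-493) - B(429, 377) = 229/192 - (377² + 16*429*(6 + 429)) = 229/192 - (142129 + 16*429*435) = 229/192 - (142129 + 2985840) = 229/192 - 1*3127969 = 229/192 - 3127969 = -600569819/192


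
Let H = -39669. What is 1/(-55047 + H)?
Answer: -1/94716 ≈ -1.0558e-5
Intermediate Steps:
1/(-55047 + H) = 1/(-55047 - 39669) = 1/(-94716) = -1/94716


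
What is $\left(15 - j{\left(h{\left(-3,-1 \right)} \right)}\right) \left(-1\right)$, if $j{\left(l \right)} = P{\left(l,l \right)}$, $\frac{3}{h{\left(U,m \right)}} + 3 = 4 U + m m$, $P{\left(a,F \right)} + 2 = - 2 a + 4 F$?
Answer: $- \frac{122}{7} \approx -17.429$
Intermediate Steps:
$P{\left(a,F \right)} = -2 - 2 a + 4 F$ ($P{\left(a,F \right)} = -2 + \left(- 2 a + 4 F\right) = -2 - 2 a + 4 F$)
$h{\left(U,m \right)} = \frac{3}{-3 + m^{2} + 4 U}$ ($h{\left(U,m \right)} = \frac{3}{-3 + \left(4 U + m m\right)} = \frac{3}{-3 + \left(4 U + m^{2}\right)} = \frac{3}{-3 + \left(m^{2} + 4 U\right)} = \frac{3}{-3 + m^{2} + 4 U}$)
$j{\left(l \right)} = -2 + 2 l$ ($j{\left(l \right)} = -2 - 2 l + 4 l = -2 + 2 l$)
$\left(15 - j{\left(h{\left(-3,-1 \right)} \right)}\right) \left(-1\right) = \left(15 - \left(-2 + 2 \frac{3}{-3 + \left(-1\right)^{2} + 4 \left(-3\right)}\right)\right) \left(-1\right) = \left(15 - \left(-2 + 2 \frac{3}{-3 + 1 - 12}\right)\right) \left(-1\right) = \left(15 - \left(-2 + 2 \frac{3}{-14}\right)\right) \left(-1\right) = \left(15 - \left(-2 + 2 \cdot 3 \left(- \frac{1}{14}\right)\right)\right) \left(-1\right) = \left(15 - \left(-2 + 2 \left(- \frac{3}{14}\right)\right)\right) \left(-1\right) = \left(15 - \left(-2 - \frac{3}{7}\right)\right) \left(-1\right) = \left(15 - - \frac{17}{7}\right) \left(-1\right) = \left(15 + \frac{17}{7}\right) \left(-1\right) = \frac{122}{7} \left(-1\right) = - \frac{122}{7}$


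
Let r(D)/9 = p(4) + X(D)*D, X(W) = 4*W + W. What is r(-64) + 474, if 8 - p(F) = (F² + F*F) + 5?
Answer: 184533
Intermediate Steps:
p(F) = 3 - 2*F² (p(F) = 8 - ((F² + F*F) + 5) = 8 - ((F² + F²) + 5) = 8 - (2*F² + 5) = 8 - (5 + 2*F²) = 8 + (-5 - 2*F²) = 3 - 2*F²)
X(W) = 5*W
r(D) = -261 + 45*D² (r(D) = 9*((3 - 2*4²) + (5*D)*D) = 9*((3 - 2*16) + 5*D²) = 9*((3 - 32) + 5*D²) = 9*(-29 + 5*D²) = -261 + 45*D²)
r(-64) + 474 = (-261 + 45*(-64)²) + 474 = (-261 + 45*4096) + 474 = (-261 + 184320) + 474 = 184059 + 474 = 184533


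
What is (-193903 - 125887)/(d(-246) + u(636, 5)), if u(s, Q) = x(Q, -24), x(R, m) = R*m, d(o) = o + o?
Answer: 159895/306 ≈ 522.53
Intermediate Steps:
d(o) = 2*o
u(s, Q) = -24*Q (u(s, Q) = Q*(-24) = -24*Q)
(-193903 - 125887)/(d(-246) + u(636, 5)) = (-193903 - 125887)/(2*(-246) - 24*5) = -319790/(-492 - 120) = -319790/(-612) = -319790*(-1/612) = 159895/306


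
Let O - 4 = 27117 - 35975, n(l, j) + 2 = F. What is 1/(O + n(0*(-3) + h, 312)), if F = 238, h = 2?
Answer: -1/8618 ≈ -0.00011604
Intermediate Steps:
n(l, j) = 236 (n(l, j) = -2 + 238 = 236)
O = -8854 (O = 4 + (27117 - 35975) = 4 - 8858 = -8854)
1/(O + n(0*(-3) + h, 312)) = 1/(-8854 + 236) = 1/(-8618) = -1/8618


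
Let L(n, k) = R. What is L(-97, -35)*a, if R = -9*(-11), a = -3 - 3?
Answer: -594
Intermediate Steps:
a = -6
R = 99
L(n, k) = 99
L(-97, -35)*a = 99*(-6) = -594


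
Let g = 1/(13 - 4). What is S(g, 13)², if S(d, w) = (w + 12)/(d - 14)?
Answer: 81/25 ≈ 3.2400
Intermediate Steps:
g = ⅑ (g = 1/9 = ⅑ ≈ 0.11111)
S(d, w) = (12 + w)/(-14 + d)
S(g, 13)² = ((12 + 13)/(-14 + ⅑))² = (25/(-125/9))² = (-9/125*25)² = (-9/5)² = 81/25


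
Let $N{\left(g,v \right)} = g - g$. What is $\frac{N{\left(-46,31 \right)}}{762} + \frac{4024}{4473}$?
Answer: $\frac{4024}{4473} \approx 0.89962$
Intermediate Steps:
$N{\left(g,v \right)} = 0$
$\frac{N{\left(-46,31 \right)}}{762} + \frac{4024}{4473} = \frac{0}{762} + \frac{4024}{4473} = 0 \cdot \frac{1}{762} + 4024 \cdot \frac{1}{4473} = 0 + \frac{4024}{4473} = \frac{4024}{4473}$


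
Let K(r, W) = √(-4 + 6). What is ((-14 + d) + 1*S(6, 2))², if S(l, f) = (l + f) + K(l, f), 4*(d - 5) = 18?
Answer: 57/4 + 7*√2 ≈ 24.150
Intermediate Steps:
d = 19/2 (d = 5 + (¼)*18 = 5 + 9/2 = 19/2 ≈ 9.5000)
K(r, W) = √2
S(l, f) = f + l + √2 (S(l, f) = (l + f) + √2 = (f + l) + √2 = f + l + √2)
((-14 + d) + 1*S(6, 2))² = ((-14 + 19/2) + 1*(2 + 6 + √2))² = (-9/2 + 1*(8 + √2))² = (-9/2 + (8 + √2))² = (7/2 + √2)²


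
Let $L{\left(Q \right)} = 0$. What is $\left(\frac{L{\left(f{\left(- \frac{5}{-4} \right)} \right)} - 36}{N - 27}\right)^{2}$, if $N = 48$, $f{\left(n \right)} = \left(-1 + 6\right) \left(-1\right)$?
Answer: $\frac{144}{49} \approx 2.9388$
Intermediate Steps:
$f{\left(n \right)} = -5$ ($f{\left(n \right)} = 5 \left(-1\right) = -5$)
$\left(\frac{L{\left(f{\left(- \frac{5}{-4} \right)} \right)} - 36}{N - 27}\right)^{2} = \left(\frac{0 - 36}{48 - 27}\right)^{2} = \left(- \frac{36}{21}\right)^{2} = \left(\left(-36\right) \frac{1}{21}\right)^{2} = \left(- \frac{12}{7}\right)^{2} = \frac{144}{49}$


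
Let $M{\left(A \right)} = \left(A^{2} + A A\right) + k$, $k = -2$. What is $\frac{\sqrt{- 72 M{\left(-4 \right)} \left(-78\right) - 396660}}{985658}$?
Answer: $\frac{i \sqrt{57045}}{492829} \approx 0.00048463 i$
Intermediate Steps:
$M{\left(A \right)} = -2 + 2 A^{2}$ ($M{\left(A \right)} = \left(A^{2} + A A\right) - 2 = \left(A^{2} + A^{2}\right) - 2 = 2 A^{2} - 2 = -2 + 2 A^{2}$)
$\frac{\sqrt{- 72 M{\left(-4 \right)} \left(-78\right) - 396660}}{985658} = \frac{\sqrt{- 72 \left(-2 + 2 \left(-4\right)^{2}\right) \left(-78\right) - 396660}}{985658} = \sqrt{- 72 \left(-2 + 2 \cdot 16\right) \left(-78\right) - 396660} \cdot \frac{1}{985658} = \sqrt{- 72 \left(-2 + 32\right) \left(-78\right) - 396660} \cdot \frac{1}{985658} = \sqrt{\left(-72\right) 30 \left(-78\right) - 396660} \cdot \frac{1}{985658} = \sqrt{\left(-2160\right) \left(-78\right) - 396660} \cdot \frac{1}{985658} = \sqrt{168480 - 396660} \cdot \frac{1}{985658} = \sqrt{-228180} \cdot \frac{1}{985658} = 2 i \sqrt{57045} \cdot \frac{1}{985658} = \frac{i \sqrt{57045}}{492829}$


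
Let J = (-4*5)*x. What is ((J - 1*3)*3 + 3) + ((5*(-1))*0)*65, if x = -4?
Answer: 234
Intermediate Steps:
J = 80 (J = -4*5*(-4) = -20*(-4) = 80)
((J - 1*3)*3 + 3) + ((5*(-1))*0)*65 = ((80 - 1*3)*3 + 3) + ((5*(-1))*0)*65 = ((80 - 3)*3 + 3) - 5*0*65 = (77*3 + 3) + 0*65 = (231 + 3) + 0 = 234 + 0 = 234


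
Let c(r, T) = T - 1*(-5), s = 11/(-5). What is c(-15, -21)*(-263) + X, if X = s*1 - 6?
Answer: 20999/5 ≈ 4199.8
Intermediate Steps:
s = -11/5 (s = 11*(-1/5) = -11/5 ≈ -2.2000)
c(r, T) = 5 + T (c(r, T) = T + 5 = 5 + T)
X = -41/5 (X = -11/5*1 - 6 = -11/5 - 6 = -41/5 ≈ -8.2000)
c(-15, -21)*(-263) + X = (5 - 21)*(-263) - 41/5 = -16*(-263) - 41/5 = 4208 - 41/5 = 20999/5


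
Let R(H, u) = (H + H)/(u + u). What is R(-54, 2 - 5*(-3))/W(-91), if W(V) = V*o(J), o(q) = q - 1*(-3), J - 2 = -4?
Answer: 54/1547 ≈ 0.034906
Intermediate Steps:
J = -2 (J = 2 - 4 = -2)
o(q) = 3 + q (o(q) = q + 3 = 3 + q)
W(V) = V (W(V) = V*(3 - 2) = V*1 = V)
R(H, u) = H/u (R(H, u) = (2*H)/((2*u)) = (2*H)*(1/(2*u)) = H/u)
R(-54, 2 - 5*(-3))/W(-91) = -54/(2 - 5*(-3))/(-91) = -54/(2 + 15)*(-1/91) = -54/17*(-1/91) = 54/1547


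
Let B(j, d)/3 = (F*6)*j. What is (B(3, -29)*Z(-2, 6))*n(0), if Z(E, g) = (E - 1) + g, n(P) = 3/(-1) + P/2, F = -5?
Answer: 2430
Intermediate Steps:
n(P) = -3 + P/2 (n(P) = 3*(-1) + P*(1/2) = -3 + P/2)
Z(E, g) = -1 + E + g (Z(E, g) = (-1 + E) + g = -1 + E + g)
B(j, d) = -90*j (B(j, d) = 3*((-5*6)*j) = 3*(-30*j) = -90*j)
(B(3, -29)*Z(-2, 6))*n(0) = ((-90*3)*(-1 - 2 + 6))*(-3 + (1/2)*0) = (-270*3)*(-3 + 0) = -810*(-3) = 2430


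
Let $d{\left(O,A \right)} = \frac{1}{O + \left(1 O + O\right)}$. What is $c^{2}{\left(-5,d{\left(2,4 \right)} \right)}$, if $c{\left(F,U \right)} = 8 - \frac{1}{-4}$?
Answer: $\frac{1089}{16} \approx 68.063$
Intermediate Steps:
$d{\left(O,A \right)} = \frac{1}{3 O}$ ($d{\left(O,A \right)} = \frac{1}{O + \left(O + O\right)} = \frac{1}{O + 2 O} = \frac{1}{3 O}$)
$c{\left(F,U \right)} = \frac{33}{4}$ ($c{\left(F,U \right)} = 8 - - \frac{1}{4} = 8 + \frac{1}{4} = \frac{33}{4}$)
$c^{2}{\left(-5,d{\left(2,4 \right)} \right)} = \left(\frac{33}{4}\right)^{2} = \frac{1089}{16}$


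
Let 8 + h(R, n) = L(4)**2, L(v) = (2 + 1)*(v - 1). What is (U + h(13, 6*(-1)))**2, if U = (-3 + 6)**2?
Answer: 6724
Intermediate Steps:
L(v) = -3 + 3*v (L(v) = 3*(-1 + v) = -3 + 3*v)
h(R, n) = 73 (h(R, n) = -8 + (-3 + 3*4)**2 = -8 + (-3 + 12)**2 = -8 + 9**2 = -8 + 81 = 73)
U = 9 (U = 3**2 = 9)
(U + h(13, 6*(-1)))**2 = (9 + 73)**2 = 82**2 = 6724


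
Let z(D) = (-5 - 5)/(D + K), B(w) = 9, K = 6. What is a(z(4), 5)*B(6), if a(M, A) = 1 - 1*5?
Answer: -36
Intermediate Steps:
z(D) = -10/(6 + D) (z(D) = (-5 - 5)/(D + 6) = -10/(6 + D))
a(M, A) = -4 (a(M, A) = 1 - 5 = -4)
a(z(4), 5)*B(6) = -4*9 = -36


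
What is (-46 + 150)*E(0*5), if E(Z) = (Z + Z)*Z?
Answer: 0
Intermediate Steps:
E(Z) = 2*Z**2 (E(Z) = (2*Z)*Z = 2*Z**2)
(-46 + 150)*E(0*5) = (-46 + 150)*(2*(0*5)**2) = 104*(2*0**2) = 104*(2*0) = 104*0 = 0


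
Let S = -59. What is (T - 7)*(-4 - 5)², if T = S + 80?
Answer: 1134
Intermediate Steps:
T = 21 (T = -59 + 80 = 21)
(T - 7)*(-4 - 5)² = (21 - 7)*(-4 - 5)² = 14*(-9)² = 14*81 = 1134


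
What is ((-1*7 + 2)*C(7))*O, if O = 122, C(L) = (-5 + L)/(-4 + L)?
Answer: -1220/3 ≈ -406.67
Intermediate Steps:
C(L) = (-5 + L)/(-4 + L)
((-1*7 + 2)*C(7))*O = ((-1*7 + 2)*((-5 + 7)/(-4 + 7)))*122 = ((-7 + 2)*(2/3))*122 = -5*2/3*122 = -5*⅔*122 = -10/3*122 = -1220/3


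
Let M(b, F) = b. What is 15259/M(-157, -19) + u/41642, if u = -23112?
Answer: -319521931/3268897 ≈ -97.746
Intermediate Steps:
15259/M(-157, -19) + u/41642 = 15259/(-157) - 23112/41642 = 15259*(-1/157) - 23112*1/41642 = -15259/157 - 11556/20821 = -319521931/3268897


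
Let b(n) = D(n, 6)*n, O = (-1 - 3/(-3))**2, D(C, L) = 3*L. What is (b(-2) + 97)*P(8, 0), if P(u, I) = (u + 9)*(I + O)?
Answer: 0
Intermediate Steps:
O = 0 (O = (-1 - 3*(-1/3))**2 = (-1 + 1)**2 = 0**2 = 0)
b(n) = 18*n (b(n) = (3*6)*n = 18*n)
P(u, I) = I*(9 + u) (P(u, I) = (u + 9)*(I + 0) = (9 + u)*I = I*(9 + u))
(b(-2) + 97)*P(8, 0) = (18*(-2) + 97)*(0*(9 + 8)) = (-36 + 97)*(0*17) = 61*0 = 0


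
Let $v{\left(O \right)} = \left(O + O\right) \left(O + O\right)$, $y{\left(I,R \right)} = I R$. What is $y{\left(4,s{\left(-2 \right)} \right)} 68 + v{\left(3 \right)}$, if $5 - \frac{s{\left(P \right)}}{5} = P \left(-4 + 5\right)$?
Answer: $9556$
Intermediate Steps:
$s{\left(P \right)} = 25 - 5 P$ ($s{\left(P \right)} = 25 - 5 P \left(-4 + 5\right) = 25 - 5 P 1 = 25 - 5 P$)
$v{\left(O \right)} = 4 O^{2}$ ($v{\left(O \right)} = 2 O 2 O = 4 O^{2}$)
$y{\left(4,s{\left(-2 \right)} \right)} 68 + v{\left(3 \right)} = 4 \left(25 - -10\right) 68 + 4 \cdot 3^{2} = 4 \left(25 + 10\right) 68 + 4 \cdot 9 = 4 \cdot 35 \cdot 68 + 36 = 140 \cdot 68 + 36 = 9520 + 36 = 9556$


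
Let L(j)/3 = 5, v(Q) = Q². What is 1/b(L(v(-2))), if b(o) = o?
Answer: 1/15 ≈ 0.066667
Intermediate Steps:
L(j) = 15 (L(j) = 3*5 = 15)
1/b(L(v(-2))) = 1/15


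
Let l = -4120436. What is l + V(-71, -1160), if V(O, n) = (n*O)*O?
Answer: -9967996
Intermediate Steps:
V(O, n) = n*O² (V(O, n) = (O*n)*O = n*O²)
l + V(-71, -1160) = -4120436 - 1160*(-71)² = -4120436 - 1160*5041 = -4120436 - 5847560 = -9967996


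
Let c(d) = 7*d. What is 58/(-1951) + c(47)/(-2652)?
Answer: -795695/5174052 ≈ -0.15379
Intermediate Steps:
58/(-1951) + c(47)/(-2652) = 58/(-1951) + (7*47)/(-2652) = 58*(-1/1951) + 329*(-1/2652) = -58/1951 - 329/2652 = -795695/5174052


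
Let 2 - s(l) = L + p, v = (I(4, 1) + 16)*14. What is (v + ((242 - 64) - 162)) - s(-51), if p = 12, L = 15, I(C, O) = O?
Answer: 279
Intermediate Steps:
v = 238 (v = (1 + 16)*14 = 17*14 = 238)
s(l) = -25 (s(l) = 2 - (15 + 12) = 2 - 1*27 = 2 - 27 = -25)
(v + ((242 - 64) - 162)) - s(-51) = (238 + ((242 - 64) - 162)) - 1*(-25) = (238 + (178 - 162)) + 25 = (238 + 16) + 25 = 254 + 25 = 279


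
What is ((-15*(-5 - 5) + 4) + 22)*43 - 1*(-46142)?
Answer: 53710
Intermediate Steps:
((-15*(-5 - 5) + 4) + 22)*43 - 1*(-46142) = ((-15*(-10) + 4) + 22)*43 + 46142 = ((-3*(-50) + 4) + 22)*43 + 46142 = ((150 + 4) + 22)*43 + 46142 = (154 + 22)*43 + 46142 = 176*43 + 46142 = 7568 + 46142 = 53710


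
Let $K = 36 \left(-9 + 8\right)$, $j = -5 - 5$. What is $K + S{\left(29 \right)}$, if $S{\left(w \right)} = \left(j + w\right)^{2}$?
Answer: $325$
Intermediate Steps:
$j = -10$
$S{\left(w \right)} = \left(-10 + w\right)^{2}$
$K = -36$ ($K = 36 \left(-1\right) = -36$)
$K + S{\left(29 \right)} = -36 + \left(-10 + 29\right)^{2} = -36 + 19^{2} = -36 + 361 = 325$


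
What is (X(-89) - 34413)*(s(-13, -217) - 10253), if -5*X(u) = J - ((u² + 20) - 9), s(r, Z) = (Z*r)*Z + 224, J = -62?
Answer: 102082679206/5 ≈ 2.0417e+10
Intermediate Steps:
s(r, Z) = 224 + r*Z² (s(r, Z) = r*Z² + 224 = 224 + r*Z²)
X(u) = 73/5 + u²/5 (X(u) = -(-62 - ((u² + 20) - 9))/5 = -(-62 - ((20 + u²) - 9))/5 = -(-62 - (11 + u²))/5 = -(-62 + (-11 - u²))/5 = -(-73 - u²)/5 = 73/5 + u²/5)
(X(-89) - 34413)*(s(-13, -217) - 10253) = ((73/5 + (⅕)*(-89)²) - 34413)*((224 - 13*(-217)²) - 10253) = ((73/5 + (⅕)*7921) - 34413)*((224 - 13*47089) - 10253) = ((73/5 + 7921/5) - 34413)*((224 - 612157) - 10253) = (7994/5 - 34413)*(-611933 - 10253) = -164071/5*(-622186) = 102082679206/5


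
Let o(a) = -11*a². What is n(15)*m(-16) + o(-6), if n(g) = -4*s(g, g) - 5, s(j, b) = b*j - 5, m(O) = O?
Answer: 13764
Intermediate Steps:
s(j, b) = -5 + b*j
n(g) = 15 - 4*g² (n(g) = -4*(-5 + g*g) - 5 = -4*(-5 + g²) - 5 = (20 - 4*g²) - 5 = 15 - 4*g²)
n(15)*m(-16) + o(-6) = (15 - 4*15²)*(-16) - 11*(-6)² = (15 - 4*225)*(-16) - 11*36 = (15 - 900)*(-16) - 396 = -885*(-16) - 396 = 14160 - 396 = 13764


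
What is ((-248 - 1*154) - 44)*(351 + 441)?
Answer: -353232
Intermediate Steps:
((-248 - 1*154) - 44)*(351 + 441) = ((-248 - 154) - 44)*792 = (-402 - 44)*792 = -446*792 = -353232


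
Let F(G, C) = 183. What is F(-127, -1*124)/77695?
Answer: 183/77695 ≈ 0.0023554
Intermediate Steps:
F(-127, -1*124)/77695 = 183/77695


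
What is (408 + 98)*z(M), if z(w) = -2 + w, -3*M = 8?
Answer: -7084/3 ≈ -2361.3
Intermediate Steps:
M = -8/3 (M = -⅓*8 = -8/3 ≈ -2.6667)
(408 + 98)*z(M) = (408 + 98)*(-2 - 8/3) = 506*(-14/3) = -7084/3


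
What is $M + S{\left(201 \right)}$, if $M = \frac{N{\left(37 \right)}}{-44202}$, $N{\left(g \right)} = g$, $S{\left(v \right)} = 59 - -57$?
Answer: $\frac{5127395}{44202} \approx 116.0$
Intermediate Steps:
$S{\left(v \right)} = 116$ ($S{\left(v \right)} = 59 + 57 = 116$)
$M = - \frac{37}{44202}$ ($M = \frac{37}{-44202} = 37 \left(- \frac{1}{44202}\right) = - \frac{37}{44202} \approx -0.00083707$)
$M + S{\left(201 \right)} = - \frac{37}{44202} + 116 = \frac{5127395}{44202}$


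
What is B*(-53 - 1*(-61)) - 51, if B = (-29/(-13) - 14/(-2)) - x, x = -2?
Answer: 505/13 ≈ 38.846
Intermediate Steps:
B = 146/13 (B = (-29/(-13) - 14/(-2)) - 1*(-2) = (-29*(-1/13) - 14*(-1/2)) + 2 = (29/13 + 7) + 2 = 120/13 + 2 = 146/13 ≈ 11.231)
B*(-53 - 1*(-61)) - 51 = 146*(-53 - 1*(-61))/13 - 51 = 146*(-53 + 61)/13 - 51 = (146/13)*8 - 51 = 1168/13 - 51 = 505/13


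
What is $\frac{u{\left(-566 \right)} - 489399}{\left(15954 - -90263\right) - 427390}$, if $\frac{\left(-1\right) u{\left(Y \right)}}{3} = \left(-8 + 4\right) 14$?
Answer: $\frac{489231}{321173} \approx 1.5233$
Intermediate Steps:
$u{\left(Y \right)} = 168$ ($u{\left(Y \right)} = - 3 \left(-8 + 4\right) 14 = - 3 \left(\left(-4\right) 14\right) = \left(-3\right) \left(-56\right) = 168$)
$\frac{u{\left(-566 \right)} - 489399}{\left(15954 - -90263\right) - 427390} = \frac{168 - 489399}{\left(15954 - -90263\right) - 427390} = - \frac{489231}{\left(15954 + 90263\right) - 427390} = - \frac{489231}{106217 - 427390} = - \frac{489231}{-321173} = \left(-489231\right) \left(- \frac{1}{321173}\right) = \frac{489231}{321173}$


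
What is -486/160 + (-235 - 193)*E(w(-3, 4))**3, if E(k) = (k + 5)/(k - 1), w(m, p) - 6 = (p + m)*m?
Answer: -2191603/80 ≈ -27395.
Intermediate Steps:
w(m, p) = 6 + m*(m + p) (w(m, p) = 6 + (p + m)*m = 6 + (m + p)*m = 6 + m*(m + p))
E(k) = (5 + k)/(-1 + k)
-486/160 + (-235 - 193)*E(w(-3, 4))**3 = -486/160 + (-235 - 193)*((5 + (6 + (-3)**2 - 3*4))/(-1 + (6 + (-3)**2 - 3*4)))**3 = -486*1/160 - 428*(5 + (6 + 9 - 12))**3/(-1 + (6 + 9 - 12))**3 = -243/80 - 428*(5 + 3)**3/(-1 + 3)**3 = -243/80 - 428*(8/2)**3 = -243/80 - 428*((1/2)*8)**3 = -243/80 - 428*4**3 = -243/80 - 428*64 = -243/80 - 27392 = -2191603/80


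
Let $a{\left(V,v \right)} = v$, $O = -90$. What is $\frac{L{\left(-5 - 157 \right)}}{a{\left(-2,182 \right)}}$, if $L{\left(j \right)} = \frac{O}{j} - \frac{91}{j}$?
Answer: $\frac{181}{29484} \approx 0.0061389$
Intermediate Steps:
$L{\left(j \right)} = - \frac{181}{j}$ ($L{\left(j \right)} = - \frac{90}{j} - \frac{91}{j} = - \frac{181}{j}$)
$\frac{L{\left(-5 - 157 \right)}}{a{\left(-2,182 \right)}} = \frac{\left(-181\right) \frac{1}{-5 - 157}}{182} = - \frac{181}{-5 - 157} \cdot \frac{1}{182} = - \frac{181}{-162} \cdot \frac{1}{182} = \left(-181\right) \left(- \frac{1}{162}\right) \frac{1}{182} = \frac{181}{162} \cdot \frac{1}{182} = \frac{181}{29484}$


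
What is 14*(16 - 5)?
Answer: 154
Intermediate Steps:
14*(16 - 5) = 14*11 = 154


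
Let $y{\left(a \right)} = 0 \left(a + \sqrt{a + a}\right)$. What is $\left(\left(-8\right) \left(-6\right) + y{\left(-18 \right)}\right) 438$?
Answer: $21024$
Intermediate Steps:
$y{\left(a \right)} = 0$ ($y{\left(a \right)} = 0 \left(a + \sqrt{2 a}\right) = 0 \left(a + \sqrt{2} \sqrt{a}\right) = 0$)
$\left(\left(-8\right) \left(-6\right) + y{\left(-18 \right)}\right) 438 = \left(\left(-8\right) \left(-6\right) + 0\right) 438 = \left(48 + 0\right) 438 = 48 \cdot 438 = 21024$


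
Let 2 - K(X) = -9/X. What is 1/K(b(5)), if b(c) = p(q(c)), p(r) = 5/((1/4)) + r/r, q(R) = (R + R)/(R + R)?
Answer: 7/17 ≈ 0.41176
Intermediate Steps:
q(R) = 1 (q(R) = (2*R)/((2*R)) = (2*R)*(1/(2*R)) = 1)
p(r) = 21 (p(r) = 5/((1*(1/4))) + 1 = 5/(1/4) + 1 = 5*4 + 1 = 20 + 1 = 21)
b(c) = 21
K(X) = 2 + 9/X (K(X) = 2 - (-9)/X = 2 + 9/X)
1/K(b(5)) = 1/(2 + 9/21) = 1/(2 + 9*(1/21)) = 1/(2 + 3/7) = 1/(17/7) = 7/17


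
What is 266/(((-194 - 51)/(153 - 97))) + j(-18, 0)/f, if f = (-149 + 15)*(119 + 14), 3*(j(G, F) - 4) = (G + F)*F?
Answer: -2708954/44555 ≈ -60.800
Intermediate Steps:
j(G, F) = 4 + F*(F + G)/3 (j(G, F) = 4 + ((G + F)*F)/3 = 4 + ((F + G)*F)/3 = 4 + (F*(F + G))/3 = 4 + F*(F + G)/3)
f = -17822 (f = -134*133 = -17822)
266/(((-194 - 51)/(153 - 97))) + j(-18, 0)/f = 266/(((-194 - 51)/(153 - 97))) + (4 + (1/3)*0**2 + (1/3)*0*(-18))/(-17822) = 266/((-245/56)) + (4 + (1/3)*0 + 0)*(-1/17822) = 266/((-245*1/56)) + (4 + 0 + 0)*(-1/17822) = 266/(-35/8) + 4*(-1/17822) = 266*(-8/35) - 2/8911 = -304/5 - 2/8911 = -2708954/44555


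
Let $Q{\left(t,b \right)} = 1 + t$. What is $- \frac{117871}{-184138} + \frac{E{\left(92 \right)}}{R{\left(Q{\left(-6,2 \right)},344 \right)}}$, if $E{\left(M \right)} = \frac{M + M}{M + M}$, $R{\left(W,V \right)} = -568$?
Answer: $\frac{33383295}{52295192} \approx 0.63836$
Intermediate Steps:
$E{\left(M \right)} = 1$ ($E{\left(M \right)} = \frac{2 M}{2 M} = 2 M \frac{1}{2 M} = 1$)
$- \frac{117871}{-184138} + \frac{E{\left(92 \right)}}{R{\left(Q{\left(-6,2 \right)},344 \right)}} = - \frac{117871}{-184138} + 1 \frac{1}{-568} = \left(-117871\right) \left(- \frac{1}{184138}\right) + 1 \left(- \frac{1}{568}\right) = \frac{117871}{184138} - \frac{1}{568} = \frac{33383295}{52295192}$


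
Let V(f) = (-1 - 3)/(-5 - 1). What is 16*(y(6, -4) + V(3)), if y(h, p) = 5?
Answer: 272/3 ≈ 90.667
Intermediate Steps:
V(f) = ⅔ (V(f) = -4/(-6) = -4*(-⅙) = ⅔)
16*(y(6, -4) + V(3)) = 16*(5 + ⅔) = 16*(17/3) = 272/3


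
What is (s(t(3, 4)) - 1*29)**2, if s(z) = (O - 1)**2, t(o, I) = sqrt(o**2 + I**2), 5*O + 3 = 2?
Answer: 474721/625 ≈ 759.55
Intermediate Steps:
O = -1/5 (O = -3/5 + (1/5)*2 = -3/5 + 2/5 = -1/5 ≈ -0.20000)
t(o, I) = sqrt(I**2 + o**2)
s(z) = 36/25 (s(z) = (-1/5 - 1)**2 = (-6/5)**2 = 36/25)
(s(t(3, 4)) - 1*29)**2 = (36/25 - 1*29)**2 = (36/25 - 29)**2 = (-689/25)**2 = 474721/625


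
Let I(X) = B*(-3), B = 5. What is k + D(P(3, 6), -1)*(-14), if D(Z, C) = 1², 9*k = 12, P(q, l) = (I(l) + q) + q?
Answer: -38/3 ≈ -12.667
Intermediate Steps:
I(X) = -15 (I(X) = 5*(-3) = -15)
P(q, l) = -15 + 2*q (P(q, l) = (-15 + q) + q = -15 + 2*q)
k = 4/3 (k = (⅑)*12 = 4/3 ≈ 1.3333)
D(Z, C) = 1
k + D(P(3, 6), -1)*(-14) = 4/3 + 1*(-14) = 4/3 - 14 = -38/3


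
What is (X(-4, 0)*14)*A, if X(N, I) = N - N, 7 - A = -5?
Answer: 0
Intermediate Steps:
A = 12 (A = 7 - 1*(-5) = 7 + 5 = 12)
X(N, I) = 0
(X(-4, 0)*14)*A = (0*14)*12 = 0*12 = 0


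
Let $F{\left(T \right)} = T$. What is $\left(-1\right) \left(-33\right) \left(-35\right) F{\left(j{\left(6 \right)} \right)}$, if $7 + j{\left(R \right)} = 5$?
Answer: $2310$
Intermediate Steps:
$j{\left(R \right)} = -2$ ($j{\left(R \right)} = -7 + 5 = -2$)
$\left(-1\right) \left(-33\right) \left(-35\right) F{\left(j{\left(6 \right)} \right)} = \left(-1\right) \left(-33\right) \left(-35\right) \left(-2\right) = 33 \left(-35\right) \left(-2\right) = \left(-1155\right) \left(-2\right) = 2310$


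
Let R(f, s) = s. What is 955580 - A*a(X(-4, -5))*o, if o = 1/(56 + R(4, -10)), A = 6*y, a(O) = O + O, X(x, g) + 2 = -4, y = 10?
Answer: 21978700/23 ≈ 9.5560e+5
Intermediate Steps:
X(x, g) = -6 (X(x, g) = -2 - 4 = -6)
a(O) = 2*O
A = 60 (A = 6*10 = 60)
o = 1/46 (o = 1/(56 - 10) = 1/46 ≈ 0.021739)
955580 - A*a(X(-4, -5))*o = 955580 - 60*(2*(-6))/46 = 955580 - 60*(-12)/46 = 955580 - (-720)/46 = 955580 - 1*(-360/23) = 955580 + 360/23 = 21978700/23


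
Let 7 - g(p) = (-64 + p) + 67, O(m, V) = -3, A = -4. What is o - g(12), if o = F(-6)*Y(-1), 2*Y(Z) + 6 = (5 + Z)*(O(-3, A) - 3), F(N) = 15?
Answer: -217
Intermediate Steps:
g(p) = 4 - p (g(p) = 7 - ((-64 + p) + 67) = 7 - (3 + p) = 7 + (-3 - p) = 4 - p)
Y(Z) = -18 - 3*Z (Y(Z) = -3 + ((5 + Z)*(-3 - 3))/2 = -3 + ((5 + Z)*(-6))/2 = -3 + (-30 - 6*Z)/2 = -3 + (-15 - 3*Z) = -18 - 3*Z)
o = -225 (o = 15*(-18 - 3*(-1)) = 15*(-18 + 3) = 15*(-15) = -225)
o - g(12) = -225 - (4 - 1*12) = -225 - (4 - 12) = -225 - 1*(-8) = -225 + 8 = -217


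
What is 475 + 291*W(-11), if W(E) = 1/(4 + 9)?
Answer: 6466/13 ≈ 497.38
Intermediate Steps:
W(E) = 1/13
475 + 291*W(-11) = 475 + 291*(1/13) = 475 + 291/13 = 6466/13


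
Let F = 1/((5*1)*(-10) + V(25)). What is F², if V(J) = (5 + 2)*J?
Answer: 1/15625 ≈ 6.4000e-5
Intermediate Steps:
V(J) = 7*J
F = 1/125 (F = 1/((5*1)*(-10) + 7*25) = 1/(5*(-10) + 175) = 1/(-50 + 175) = 1/125 ≈ 0.0080000)
F² = (1/125)² = 1/15625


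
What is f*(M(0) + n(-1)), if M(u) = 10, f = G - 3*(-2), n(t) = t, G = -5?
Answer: 9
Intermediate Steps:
f = 1 (f = -5 - 3*(-2) = -5 + 6 = 1)
f*(M(0) + n(-1)) = 1*(10 - 1) = 1*9 = 9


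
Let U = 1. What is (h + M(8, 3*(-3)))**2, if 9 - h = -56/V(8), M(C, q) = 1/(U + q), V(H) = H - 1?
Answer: 18225/64 ≈ 284.77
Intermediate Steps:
V(H) = -1 + H
M(C, q) = 1/(1 + q)
h = 17 (h = 9 - (-56)/(-1 + 8) = 9 - (-56)/7 = 9 - 1*(-8) = 9 + 8 = 17)
(h + M(8, 3*(-3)))**2 = (17 + 1/(1 + 3*(-3)))**2 = (17 + 1/(1 - 9))**2 = (17 + 1/(-8))**2 = (17 - 1/8)**2 = (135/8)**2 = 18225/64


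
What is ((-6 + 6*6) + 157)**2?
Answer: 34969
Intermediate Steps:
((-6 + 6*6) + 157)**2 = ((-6 + 36) + 157)**2 = (30 + 157)**2 = 187**2 = 34969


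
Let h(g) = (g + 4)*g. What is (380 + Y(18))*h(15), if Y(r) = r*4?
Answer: 128820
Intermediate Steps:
Y(r) = 4*r
h(g) = g*(4 + g) (h(g) = (4 + g)*g = g*(4 + g))
(380 + Y(18))*h(15) = (380 + 4*18)*(15*(4 + 15)) = (380 + 72)*(15*19) = 452*285 = 128820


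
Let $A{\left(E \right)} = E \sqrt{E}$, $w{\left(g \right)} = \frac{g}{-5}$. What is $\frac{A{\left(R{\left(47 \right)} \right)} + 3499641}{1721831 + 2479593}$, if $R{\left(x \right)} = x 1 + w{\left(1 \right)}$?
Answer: $\frac{3499641}{4201424} + \frac{351 \sqrt{130}}{52517800} \approx 0.83304$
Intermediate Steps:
$w{\left(g \right)} = - \frac{g}{5}$ ($w{\left(g \right)} = g \left(- \frac{1}{5}\right) = - \frac{g}{5}$)
$R{\left(x \right)} = - \frac{1}{5} + x$ ($R{\left(x \right)} = x 1 - \frac{1}{5} = x - \frac{1}{5} = - \frac{1}{5} + x$)
$A{\left(E \right)} = E^{\frac{3}{2}}$
$\frac{A{\left(R{\left(47 \right)} \right)} + 3499641}{1721831 + 2479593} = \frac{\left(- \frac{1}{5} + 47\right)^{\frac{3}{2}} + 3499641}{1721831 + 2479593} = \frac{\left(\frac{234}{5}\right)^{\frac{3}{2}} + 3499641}{4201424} = \left(\frac{702 \sqrt{130}}{25} + 3499641\right) \frac{1}{4201424} = \left(3499641 + \frac{702 \sqrt{130}}{25}\right) \frac{1}{4201424} = \frac{3499641}{4201424} + \frac{351 \sqrt{130}}{52517800}$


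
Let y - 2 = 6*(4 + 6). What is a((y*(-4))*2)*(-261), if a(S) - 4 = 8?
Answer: -3132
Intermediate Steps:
y = 62 (y = 2 + 6*(4 + 6) = 2 + 6*10 = 2 + 60 = 62)
a(S) = 12 (a(S) = 4 + 8 = 12)
a((y*(-4))*2)*(-261) = 12*(-261) = -3132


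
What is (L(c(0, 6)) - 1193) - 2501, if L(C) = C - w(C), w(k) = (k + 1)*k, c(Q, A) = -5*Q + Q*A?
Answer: -3694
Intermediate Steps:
c(Q, A) = -5*Q + A*Q
w(k) = k*(1 + k) (w(k) = (1 + k)*k = k*(1 + k))
L(C) = C - C*(1 + C)
(L(c(0, 6)) - 1193) - 2501 = (-(0*(-5 + 6))² - 1193) - 2501 = (-(0*1)² - 1193) - 2501 = (-1*0² - 1193) - 2501 = (-1*0 - 1193) - 2501 = (0 - 1193) - 2501 = -1193 - 2501 = -3694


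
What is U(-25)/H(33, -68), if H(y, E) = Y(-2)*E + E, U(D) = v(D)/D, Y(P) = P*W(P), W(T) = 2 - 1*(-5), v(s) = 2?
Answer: -1/11050 ≈ -9.0498e-5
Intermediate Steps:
W(T) = 7 (W(T) = 2 + 5 = 7)
Y(P) = 7*P (Y(P) = P*7 = 7*P)
U(D) = 2/D
H(y, E) = -13*E (H(y, E) = (7*(-2))*E + E = -14*E + E = -13*E)
U(-25)/H(33, -68) = (2/(-25))/((-13*(-68))) = (2*(-1/25))/884 = -2/25*1/884 = -1/11050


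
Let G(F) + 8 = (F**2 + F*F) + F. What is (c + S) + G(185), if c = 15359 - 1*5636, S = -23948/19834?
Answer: 776984976/9917 ≈ 78349.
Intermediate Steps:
G(F) = -8 + F + 2*F**2 (G(F) = -8 + ((F**2 + F*F) + F) = -8 + ((F**2 + F**2) + F) = -8 + (2*F**2 + F) = -8 + (F + 2*F**2) = -8 + F + 2*F**2)
S = -11974/9917 (S = -23948*1/19834 = -11974/9917 ≈ -1.2074)
c = 9723 (c = 15359 - 5636 = 9723)
(c + S) + G(185) = (9723 - 11974/9917) + (-8 + 185 + 2*185**2) = 96411017/9917 + (-8 + 185 + 2*34225) = 96411017/9917 + (-8 + 185 + 68450) = 96411017/9917 + 68627 = 776984976/9917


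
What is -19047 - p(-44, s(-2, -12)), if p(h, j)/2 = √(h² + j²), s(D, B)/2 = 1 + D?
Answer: -19047 - 4*√485 ≈ -19135.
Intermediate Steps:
s(D, B) = 2 + 2*D (s(D, B) = 2*(1 + D) = 2 + 2*D)
p(h, j) = 2*√(h² + j²)
-19047 - p(-44, s(-2, -12)) = -19047 - 2*√((-44)² + (2 + 2*(-2))²) = -19047 - 2*√(1936 + (2 - 4)²) = -19047 - 2*√(1936 + (-2)²) = -19047 - 2*√(1936 + 4) = -19047 - 2*√1940 = -19047 - 2*2*√485 = -19047 - 4*√485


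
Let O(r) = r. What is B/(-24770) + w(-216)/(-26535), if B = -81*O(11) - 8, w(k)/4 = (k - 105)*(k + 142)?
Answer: -155312757/43818130 ≈ -3.5445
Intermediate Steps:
w(k) = 4*(-105 + k)*(142 + k) (w(k) = 4*((k - 105)*(k + 142)) = 4*((-105 + k)*(142 + k)) = 4*(-105 + k)*(142 + k))
B = -899 (B = -81*11 - 8 = -891 - 8 = -899)
B/(-24770) + w(-216)/(-26535) = -899/(-24770) + (-59640 + 4*(-216)**2 + 148*(-216))/(-26535) = -899*(-1/24770) + (-59640 + 4*46656 - 31968)*(-1/26535) = 899/24770 + (-59640 + 186624 - 31968)*(-1/26535) = 899/24770 + 95016*(-1/26535) = 899/24770 - 31672/8845 = -155312757/43818130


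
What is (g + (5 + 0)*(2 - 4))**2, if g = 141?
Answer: 17161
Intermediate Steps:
(g + (5 + 0)*(2 - 4))**2 = (141 + (5 + 0)*(2 - 4))**2 = (141 + 5*(-2))**2 = (141 - 10)**2 = 131**2 = 17161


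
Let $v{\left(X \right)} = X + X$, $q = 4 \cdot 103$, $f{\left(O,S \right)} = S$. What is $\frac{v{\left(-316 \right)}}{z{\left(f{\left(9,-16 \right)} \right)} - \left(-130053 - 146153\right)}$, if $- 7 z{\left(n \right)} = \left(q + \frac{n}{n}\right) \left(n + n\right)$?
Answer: $- \frac{316}{139047} \approx -0.0022726$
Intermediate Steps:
$q = 412$
$v{\left(X \right)} = 2 X$
$z{\left(n \right)} = - 118 n$ ($z{\left(n \right)} = - \frac{\left(412 + \frac{n}{n}\right) \left(n + n\right)}{7} = - \frac{\left(412 + 1\right) 2 n}{7} = - \frac{413 \cdot 2 n}{7} = - \frac{826 n}{7} = - 118 n$)
$\frac{v{\left(-316 \right)}}{z{\left(f{\left(9,-16 \right)} \right)} - \left(-130053 - 146153\right)} = \frac{2 \left(-316\right)}{\left(-118\right) \left(-16\right) - \left(-130053 - 146153\right)} = - \frac{632}{1888 - \left(-130053 - 146153\right)} = - \frac{632}{1888 - -276206} = - \frac{632}{1888 + 276206} = - \frac{632}{278094} = \left(-632\right) \frac{1}{278094} = - \frac{316}{139047}$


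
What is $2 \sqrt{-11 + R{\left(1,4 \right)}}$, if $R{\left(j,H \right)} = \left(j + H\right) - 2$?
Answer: $4 i \sqrt{2} \approx 5.6569 i$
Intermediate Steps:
$R{\left(j,H \right)} = -2 + H + j$ ($R{\left(j,H \right)} = \left(H + j\right) - 2 = -2 + H + j$)
$2 \sqrt{-11 + R{\left(1,4 \right)}} = 2 \sqrt{-11 + \left(-2 + 4 + 1\right)} = 2 \sqrt{-11 + 3} = 2 \sqrt{-8} = 2 \cdot 2 i \sqrt{2} = 4 i \sqrt{2}$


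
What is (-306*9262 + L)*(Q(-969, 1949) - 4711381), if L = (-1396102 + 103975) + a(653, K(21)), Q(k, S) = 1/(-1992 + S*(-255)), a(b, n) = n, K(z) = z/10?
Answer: 16167641872433270252/831645 ≈ 1.9441e+13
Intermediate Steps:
K(z) = z/10 (K(z) = z*(⅒) = z/10)
Q(k, S) = 1/(-1992 - 255*S)
L = -12921249/10 (L = (-1396102 + 103975) + (⅒)*21 = -1292127 + 21/10 = -12921249/10 ≈ -1.2921e+6)
(-306*9262 + L)*(Q(-969, 1949) - 4711381) = (-306*9262 - 12921249/10)*(-1/(1992 + 255*1949) - 4711381) = (-2834172 - 12921249/10)*(-1/(1992 + 496995) - 4711381) = -41262969*(-1/498987 - 4711381)/10 = -41262969/10*(-2350917871048/498987) = 16167641872433270252/831645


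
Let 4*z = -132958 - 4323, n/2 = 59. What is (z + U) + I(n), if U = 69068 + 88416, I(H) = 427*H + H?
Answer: 694671/4 ≈ 1.7367e+5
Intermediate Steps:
n = 118 (n = 2*59 = 118)
z = -137281/4 (z = (-132958 - 4323)/4 = (¼)*(-137281) = -137281/4 ≈ -34320.)
I(H) = 428*H
U = 157484
(z + U) + I(n) = (-137281/4 + 157484) + 428*118 = 492655/4 + 50504 = 694671/4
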